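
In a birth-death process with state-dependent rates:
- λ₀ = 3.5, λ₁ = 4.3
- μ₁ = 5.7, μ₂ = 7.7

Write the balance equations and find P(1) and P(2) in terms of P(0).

Balance equations:
State 0: λ₀P₀ = μ₁P₁ → P₁ = (λ₀/μ₁)P₀ = (3.5/5.7)P₀ = 0.6140P₀
State 1: P₂ = (λ₀λ₁)/(μ₁μ₂)P₀ = (3.5×4.3)/(5.7×7.7)P₀ = 0.3429P₀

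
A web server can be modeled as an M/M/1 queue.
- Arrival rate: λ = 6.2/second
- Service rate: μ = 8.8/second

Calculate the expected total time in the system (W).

First, compute utilization: ρ = λ/μ = 6.2/8.8 = 0.7045
For M/M/1: W = 1/(μ-λ)
W = 1/(8.8-6.2) = 1/2.60
W = 0.3846 seconds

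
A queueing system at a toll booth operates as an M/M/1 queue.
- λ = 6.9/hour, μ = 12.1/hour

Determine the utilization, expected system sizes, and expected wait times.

Step 1: ρ = λ/μ = 6.9/12.1 = 0.5702
Step 2: L = λ/(μ-λ) = 6.9/5.20 = 1.3269
Step 3: Lq = λ²/(μ(μ-λ)) = 47.61/(12.1×5.20) = 0.7567
Step 4: W = 1/(μ-λ) = 1/5.20 = 0.1923
Step 5: Wq = λ/(μ(μ-λ)) = 6.9/(12.1×5.20) = 0.1097
Step 6: P(0) = 1-ρ = 0.4298
Verify: L = λW = 6.9×0.1923 = 1.3269 ✔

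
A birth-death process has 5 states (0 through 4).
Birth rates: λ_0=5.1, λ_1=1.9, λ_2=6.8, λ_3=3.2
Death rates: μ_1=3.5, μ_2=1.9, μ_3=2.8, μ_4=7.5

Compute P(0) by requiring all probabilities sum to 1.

Ratios P(n)/P(0) = (λ₀···λₙ₋₁)/(μ₁···μₙ):
P(1)/P(0) = (5.1)/(3.5) = 1.4571
P(2)/P(0) = (5.1×1.9)/(3.5×1.9) = 1.4571
P(3)/P(0) = (5.1×1.9×6.8)/(3.5×1.9×2.8) = 3.5388
P(4)/P(0) = (5.1×1.9×6.8×3.2)/(3.5×1.9×2.8×7.5) = 1.5099

Normalization: ∑ P(n) = 1
P(0) × (1.0000 + 1.4571 + 1.4571 + 3.5388 + 1.5099) = 1
P(0) × 8.9629 = 1
P(0) = 1/8.9629 = 0.1116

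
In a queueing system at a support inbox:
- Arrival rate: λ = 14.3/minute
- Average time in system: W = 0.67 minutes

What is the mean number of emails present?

Little's Law: L = λW
L = 14.3 × 0.67 = 9.5810 emails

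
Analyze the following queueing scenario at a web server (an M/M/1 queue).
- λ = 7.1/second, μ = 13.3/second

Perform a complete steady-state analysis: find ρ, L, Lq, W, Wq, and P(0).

Step 1: ρ = λ/μ = 7.1/13.3 = 0.5338
Step 2: L = λ/(μ-λ) = 7.1/6.20 = 1.1452
Step 3: Lq = λ²/(μ(μ-λ)) = 50.41/(13.3×6.20) = 0.6113
Step 4: W = 1/(μ-λ) = 1/6.20 = 0.1613
Step 5: Wq = λ/(μ(μ-λ)) = 7.1/(13.3×6.20) = 0.08610
Step 6: P(0) = 1-ρ = 0.4662
Verify: L = λW = 7.1×0.1613 = 1.1452 ✔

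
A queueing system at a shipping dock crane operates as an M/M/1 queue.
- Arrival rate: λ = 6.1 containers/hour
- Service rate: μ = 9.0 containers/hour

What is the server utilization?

Server utilization: ρ = λ/μ
ρ = 6.1/9.0 = 0.6778
The server is busy 67.78% of the time.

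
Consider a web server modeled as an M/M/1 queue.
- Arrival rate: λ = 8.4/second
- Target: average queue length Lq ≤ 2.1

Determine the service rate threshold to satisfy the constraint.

For M/M/1: Lq = λ²/(μ(μ-λ))
Need Lq ≤ 2.1, i.e. μ(μ-λ) ≥ λ²/2.1
μ² - 8.4μ - 70.56/2.1 ≥ 0  →  μ² - 8.4μ - 33.6000 ≥ 0
Quadratic formula (positive root): μ = [λ + √(λ² + 4×33.6000)]/2
Discriminant: 70.56 + 4×33.6000 = 204.9600, √204.9600 = 14.3164
μ ≥ (8.4 + 14.3164)/2 = 11.3582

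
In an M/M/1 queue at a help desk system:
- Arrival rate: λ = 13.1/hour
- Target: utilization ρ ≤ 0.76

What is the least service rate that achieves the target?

ρ = λ/μ, so μ = λ/ρ
μ ≥ 13.1/0.76 = 17.2368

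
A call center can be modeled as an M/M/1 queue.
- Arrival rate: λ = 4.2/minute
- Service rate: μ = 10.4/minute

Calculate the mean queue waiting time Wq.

First, compute utilization: ρ = λ/μ = 4.2/10.4 = 0.4038
For M/M/1: Wq = λ/(μ(μ-λ))
Wq = 4.2/(10.4 × (10.4-4.2))
Wq = 4.2/(10.4 × 6.20)
Wq = 0.06514 minutes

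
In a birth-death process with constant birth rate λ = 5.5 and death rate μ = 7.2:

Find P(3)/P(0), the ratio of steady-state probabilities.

For constant rates: P(n)/P(0) = (λ/μ)^n
P(3)/P(0) = (5.5/7.2)^3 = 0.763889^3 = 0.4457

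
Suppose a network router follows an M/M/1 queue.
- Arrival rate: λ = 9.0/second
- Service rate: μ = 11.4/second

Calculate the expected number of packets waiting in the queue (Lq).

ρ = λ/μ = 9.0/11.4 = 0.7895
For M/M/1: Lq = λ²/(μ(μ-λ))
Lq = 81.00/(11.4 × 2.40)
Lq = 2.9605 packets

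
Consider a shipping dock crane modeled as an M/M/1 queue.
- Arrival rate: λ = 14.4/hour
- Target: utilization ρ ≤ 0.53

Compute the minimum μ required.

ρ = λ/μ, so μ = λ/ρ
μ ≥ 14.4/0.53 = 27.1698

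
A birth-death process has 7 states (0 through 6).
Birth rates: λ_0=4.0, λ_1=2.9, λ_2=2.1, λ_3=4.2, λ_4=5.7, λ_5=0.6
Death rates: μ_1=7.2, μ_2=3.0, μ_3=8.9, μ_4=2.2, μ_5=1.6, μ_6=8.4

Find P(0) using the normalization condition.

Ratios P(n)/P(0) = (λ₀···λₙ₋₁)/(μ₁···μₙ):
P(1)/P(0) = (4.0)/(7.2) = 0.5556
P(2)/P(0) = (4.0×2.9)/(7.2×3.0) = 0.5370
P(3)/P(0) = (4.0×2.9×2.1)/(7.2×3.0×8.9) = 0.1267
P(4)/P(0) = (4.0×2.9×2.1×4.2)/(7.2×3.0×8.9×2.2) = 0.2419
P(5)/P(0) = (4.0×2.9×2.1×4.2×5.7)/(7.2×3.0×8.9×2.2×1.6) = 0.8618
P(6)/P(0) = (4.0×2.9×2.1×4.2×5.7×0.6)/(7.2×3.0×8.9×2.2×1.6×8.4) = 0.06156

Normalization: ∑ P(n) = 1
P(0) × (1.0000 + 0.5556 + 0.5370 + 0.1267 + 0.2419 + 0.8618 + 0.06156) = 1
P(0) × 3.3846 = 1
P(0) = 1/3.3846 = 0.2955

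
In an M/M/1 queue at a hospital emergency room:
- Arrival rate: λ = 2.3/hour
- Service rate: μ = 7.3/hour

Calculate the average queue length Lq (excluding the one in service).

ρ = λ/μ = 2.3/7.3 = 0.3151
For M/M/1: Lq = λ²/(μ(μ-λ))
Lq = 5.29/(7.3 × 5.00)
Lq = 0.1449 patients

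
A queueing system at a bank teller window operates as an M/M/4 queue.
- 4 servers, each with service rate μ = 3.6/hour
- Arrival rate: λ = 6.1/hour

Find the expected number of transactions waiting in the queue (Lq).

Traffic intensity: ρ = λ/(cμ) = 6.1/(4×3.6) = 0.4236
Since ρ = 0.4236 < 1, system is stable.
Offered load a = λ/μ = cρ = 6.1/3.6 = 1.6944
P₀ = [ Σₙ₌₀^3 aⁿ/n! + a^4/(4!(1-ρ)) ]⁻¹
Σ = a^0/0! + a^1/1! + a^2/2! + a^3/3! = 1.0000 + 1.6944 + 1.4356 + 0.8108 = 4.9408
a^4/(4!(1-ρ)) = 8.2435/(24 × 0.5764) = 0.5959
P₀ = 1/(4.9408 + 0.5959) = 0.1806
Lq = P₀·a^4·ρ / (4!(1-ρ)²) = 0.1806 × 8.2435 × 0.4236 / (24 × 0.3322) = 0.07910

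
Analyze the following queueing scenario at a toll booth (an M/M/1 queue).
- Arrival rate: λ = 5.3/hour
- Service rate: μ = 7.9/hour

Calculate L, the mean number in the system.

ρ = λ/μ = 5.3/7.9 = 0.6709
For M/M/1: L = λ/(μ-λ)
L = 5.3/(7.9-5.3) = 5.3/2.60
L = 2.0385 vehicles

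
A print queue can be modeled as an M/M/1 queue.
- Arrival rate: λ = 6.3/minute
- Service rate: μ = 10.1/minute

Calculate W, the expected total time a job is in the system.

First, compute utilization: ρ = λ/μ = 6.3/10.1 = 0.6238
For M/M/1: W = 1/(μ-λ)
W = 1/(10.1-6.3) = 1/3.80
W = 0.2632 minutes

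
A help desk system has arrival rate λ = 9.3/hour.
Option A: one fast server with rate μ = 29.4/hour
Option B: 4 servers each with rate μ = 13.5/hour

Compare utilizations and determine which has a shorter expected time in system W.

Option A: single server μ = 29.4 (M/M/1)
  ρ_A = 9.3/29.4 = 0.3163
  W_A = 1/(μ-λ) = 1/(29.4-9.3) = 1/20.10 = 0.04975

Option B: 4 servers μ = 13.5 (M/M/4)
  ρ_B = λ/(cμ) = 9.3/(4×13.5) = 0.1722
  Offered load a = λ/μ = cρ = 9.3/13.5 = 0.6889
  P₀ = [ Σₙ₌₀^3 aⁿ/n! + a^4/(4!(1-ρ)) ]⁻¹
  Σ = a^0/0! + a^1/1! + a^2/2! + a^3/3! = 1.0000 + 0.6889 + 0.2373 + 0.05449 = 1.9807
  a^4/(4!(1-ρ)) = 0.2252/(24 × 0.8278) = 0.01134
  P₀ = 1/(1.9807 + 0.01134) = 0.5020
  Lq = P₀·a^4·ρ / (4!(1-ρ)²) = 0.5020 × 0.2252 × 0.1722 / (24 × 0.6852) = 0.001184
  Wq_B = Lq/λ = 0.001184/9.3 = 0.0001273
  W_B = Wq_B + 1/μ = 0.0001273 + 0.07407 = 0.07420

Since W_A = 0.04975 < W_B = 0.07420, Option A (single fast server) has the shorter time in system.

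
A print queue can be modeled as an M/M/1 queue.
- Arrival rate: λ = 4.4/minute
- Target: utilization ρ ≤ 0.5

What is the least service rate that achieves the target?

ρ = λ/μ, so μ = λ/ρ
μ ≥ 4.4/0.5 = 8.8000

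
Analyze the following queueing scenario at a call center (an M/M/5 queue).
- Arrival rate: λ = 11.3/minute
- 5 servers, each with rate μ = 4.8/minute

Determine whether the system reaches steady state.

Stability requires ρ = λ/(cμ) < 1
ρ = 11.3/(5 × 4.8) = 11.3/24.00 = 0.4708
Since 0.4708 < 1, the system is STABLE.
The servers are busy 47.08% of the time.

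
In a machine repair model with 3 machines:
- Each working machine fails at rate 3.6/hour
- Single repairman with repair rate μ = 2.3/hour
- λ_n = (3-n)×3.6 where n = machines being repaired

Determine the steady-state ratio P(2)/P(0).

P(2)/P(0) = ∏_{i=0}^{2-1} λ_i/μ_{i+1}
= (3-0)×3.6/2.3 × (3-1)×3.6/2.3
= 14.6994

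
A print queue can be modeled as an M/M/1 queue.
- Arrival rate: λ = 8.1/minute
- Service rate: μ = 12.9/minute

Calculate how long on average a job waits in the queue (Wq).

First, compute utilization: ρ = λ/μ = 8.1/12.9 = 0.6279
For M/M/1: Wq = λ/(μ(μ-λ))
Wq = 8.1/(12.9 × (12.9-8.1))
Wq = 8.1/(12.9 × 4.80)
Wq = 0.1308 minutes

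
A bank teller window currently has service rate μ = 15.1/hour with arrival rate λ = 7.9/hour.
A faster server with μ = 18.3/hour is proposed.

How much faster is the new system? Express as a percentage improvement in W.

System 1: ρ₁ = 7.9/15.1 = 0.5232, W₁ = 1/(15.1-7.9) = 0.13889
System 2: ρ₂ = 7.9/18.3 = 0.4317, W₂ = 1/(18.3-7.9) = 0.096154
Improvement: (W₁-W₂)/W₁ = (0.13889-0.096154)/0.13889 = 30.77%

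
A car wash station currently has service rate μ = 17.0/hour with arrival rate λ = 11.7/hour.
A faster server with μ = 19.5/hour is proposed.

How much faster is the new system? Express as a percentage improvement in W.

System 1: ρ₁ = 11.7/17.0 = 0.6882, W₁ = 1/(17.0-11.7) = 0.18868
System 2: ρ₂ = 11.7/19.5 = 0.6000, W₂ = 1/(19.5-11.7) = 0.12821
Improvement: (W₁-W₂)/W₁ = (0.18868-0.12821)/0.18868 = 32.05%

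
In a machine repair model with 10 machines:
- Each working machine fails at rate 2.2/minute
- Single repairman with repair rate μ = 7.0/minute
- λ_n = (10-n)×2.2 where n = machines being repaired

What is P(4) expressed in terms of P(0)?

P(4)/P(0) = ∏_{i=0}^{4-1} λ_i/μ_{i+1}
= (10-0)×2.2/7.0 × (10-1)×2.2/7.0 × (10-2)×2.2/7.0 × (10-3)×2.2/7.0
= 49.1733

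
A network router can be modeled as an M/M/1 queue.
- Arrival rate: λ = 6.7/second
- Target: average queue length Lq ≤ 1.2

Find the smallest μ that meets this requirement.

For M/M/1: Lq = λ²/(μ(μ-λ))
Need Lq ≤ 1.2, i.e. μ(μ-λ) ≥ λ²/1.2
μ² - 6.7μ - 44.89/1.2 ≥ 0  →  μ² - 6.7μ - 37.40833 ≥ 0
Quadratic formula (positive root): μ = [λ + √(λ² + 4×37.40833)]/2
Discriminant: 44.89 + 4×37.40833 = 194.5233, √194.5233 = 13.9472
μ ≥ (6.7 + 13.9472)/2 = 10.3236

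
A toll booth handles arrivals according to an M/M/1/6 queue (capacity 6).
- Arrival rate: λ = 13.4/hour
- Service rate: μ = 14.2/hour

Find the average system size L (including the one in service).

ρ = λ/μ = 13.4/14.2 = 0.94366
P₀ = (1-ρ)/(1-ρ^(K+1)) = (1-0.94366)/(1-0.94366^7) = 0.05634/0.3336 = 0.1689
P_K = P₀×ρ^K = 0.16886 × 0.94366^6 = 0.16886 × 0.70614 = 0.1192
L = ρ[1 - (K+1)ρ^K + Kρ^(K+1)] / [(1-ρ)(1-ρ^(K+1))]
L = 0.94366 × (1 - 7×0.706144 + 6×0.666360) / ((1 - 0.94366) × (1 - 0.666360)) = 2.7687 vehicles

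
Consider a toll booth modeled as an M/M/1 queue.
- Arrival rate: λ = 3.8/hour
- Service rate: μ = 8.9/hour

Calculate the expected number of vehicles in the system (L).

ρ = λ/μ = 3.8/8.9 = 0.4270
For M/M/1: L = λ/(μ-λ)
L = 3.8/(8.9-3.8) = 3.8/5.10
L = 0.7451 vehicles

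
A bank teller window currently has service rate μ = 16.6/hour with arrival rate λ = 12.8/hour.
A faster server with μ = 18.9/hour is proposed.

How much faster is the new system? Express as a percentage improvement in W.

System 1: ρ₁ = 12.8/16.6 = 0.7711, W₁ = 1/(16.6-12.8) = 0.2631579
System 2: ρ₂ = 12.8/18.9 = 0.6772, W₂ = 1/(18.9-12.8) = 0.1639344
Improvement: (W₁-W₂)/W₁ = (0.2631579-0.1639344)/0.2631579 = 37.70%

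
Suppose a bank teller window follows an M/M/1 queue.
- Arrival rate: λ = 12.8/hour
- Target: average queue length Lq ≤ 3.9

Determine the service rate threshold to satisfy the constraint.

For M/M/1: Lq = λ²/(μ(μ-λ))
Need Lq ≤ 3.9, i.e. μ(μ-λ) ≥ λ²/3.9
μ² - 12.8μ - 163.84/3.9 ≥ 0  →  μ² - 12.8μ - 42.01026 ≥ 0
Quadratic formula (positive root): μ = [λ + √(λ² + 4×42.01026)]/2
Discriminant: 163.84 + 4×42.01026 = 331.8810, √331.8810 = 18.2176
μ ≥ (12.8 + 18.2176)/2 = 15.5088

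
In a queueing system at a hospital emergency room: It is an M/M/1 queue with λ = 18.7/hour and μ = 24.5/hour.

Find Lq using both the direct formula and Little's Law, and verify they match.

Method 1 (direct): Lq = λ²/(μ(μ-λ)) = 349.69/(24.5 × 5.80) = 2.4609

Method 2 (Little's Law):
W = 1/(μ-λ) = 1/5.80 = 0.1724
Wq = W - 1/μ = 0.1724 - 0.04082 = 0.1316
Lq = λWq = 18.7 × 0.1316 = 2.4609 ✔ (matches Method 1)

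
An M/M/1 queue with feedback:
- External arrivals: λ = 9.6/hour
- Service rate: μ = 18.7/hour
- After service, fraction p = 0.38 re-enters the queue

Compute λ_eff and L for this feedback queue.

Effective arrival rate: λ_eff = λ/(1-p) = 9.6/(1-0.38) = 9.6/0.62 = 15.48387
ρ = λ_eff/μ = 15.48387/18.7 = 0.828014
L = ρ/(1-ρ) = 0.828014/(1-0.828014) = 4.8144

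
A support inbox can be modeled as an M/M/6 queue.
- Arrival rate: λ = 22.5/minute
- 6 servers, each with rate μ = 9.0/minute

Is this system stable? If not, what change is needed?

Stability requires ρ = λ/(cμ) < 1
ρ = 22.5/(6 × 9.0) = 22.5/54.00 = 0.4167
Since 0.4167 < 1, the system is STABLE.
The servers are busy 41.67% of the time.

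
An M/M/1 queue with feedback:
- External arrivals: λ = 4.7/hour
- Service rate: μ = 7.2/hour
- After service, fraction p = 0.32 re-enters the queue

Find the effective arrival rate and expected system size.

Effective arrival rate: λ_eff = λ/(1-p) = 4.7/(1-0.32) = 4.7/0.68 = 6.9117647
ρ = λ_eff/μ = 6.9117647/7.2 = 0.9599673
L = ρ/(1-ρ) = 0.9599673/(1-0.9599673) = 23.9796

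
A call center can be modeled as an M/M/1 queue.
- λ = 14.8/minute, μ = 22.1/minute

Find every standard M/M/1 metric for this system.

Step 1: ρ = λ/μ = 14.8/22.1 = 0.6697
Step 2: L = λ/(μ-λ) = 14.8/7.30 = 2.0274
Step 3: Lq = λ²/(μ(μ-λ)) = 219.04/(22.1×7.30) = 1.3577
Step 4: W = 1/(μ-λ) = 1/7.30 = 0.136986
Step 5: Wq = λ/(μ(μ-λ)) = 14.8/(22.1×7.30) = 0.09174
Step 6: P(0) = 1-ρ = 0.3303
Verify: L = λW = 14.8×0.136986 = 2.0274 ✔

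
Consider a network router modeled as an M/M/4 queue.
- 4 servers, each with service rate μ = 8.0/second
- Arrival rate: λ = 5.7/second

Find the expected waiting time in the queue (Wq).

Traffic intensity: ρ = λ/(cμ) = 5.7/(4×8.0) = 0.1781
Since ρ = 0.1781 < 1, system is stable.
Offered load a = λ/μ = cρ = 5.7/8.0 = 0.7125
P₀ = [ Σₙ₌₀^3 aⁿ/n! + a^4/(4!(1-ρ)) ]⁻¹
Σ = a^0/0! + a^1/1! + a^2/2! + a^3/3! = 1.0000 + 0.7125 + 0.2538 + 0.06028 = 2.0266
a^4/(4!(1-ρ)) = 0.25771/(24 × 0.82188) = 0.01307
P₀ = 1/(2.0266 + 0.01307) = 0.4903
Lq = P₀·a^4·ρ / (4!(1-ρ)²) = 0.4903 × 0.2577 × 0.1781 / (24 × 0.6755) = 0.001388
Wq = Lq/λ = 0.0013883/5.7 = 0.0002436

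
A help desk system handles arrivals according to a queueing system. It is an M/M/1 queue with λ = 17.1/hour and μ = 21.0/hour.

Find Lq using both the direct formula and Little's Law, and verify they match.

Method 1 (direct): Lq = λ²/(μ(μ-λ)) = 292.41/(21.0 × 3.90) = 3.5703

Method 2 (Little's Law):
W = 1/(μ-λ) = 1/3.90 = 0.25641
Wq = W - 1/μ = 0.25641 - 0.047619 = 0.20879
Lq = λWq = 17.1 × 0.20879 = 3.5703 ✔ (matches Method 1)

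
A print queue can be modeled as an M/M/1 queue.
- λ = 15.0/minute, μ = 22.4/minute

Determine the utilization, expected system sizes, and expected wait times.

Step 1: ρ = λ/μ = 15.0/22.4 = 0.6696
Step 2: L = λ/(μ-λ) = 15.0/7.40 = 2.0270
Step 3: Lq = λ²/(μ(μ-λ)) = 225.00/(22.4×7.40) = 1.3574
Step 4: W = 1/(μ-λ) = 1/7.40 = 0.135135
Step 5: Wq = λ/(μ(μ-λ)) = 15.0/(22.4×7.40) = 0.09049
Step 6: P(0) = 1-ρ = 0.3304
Verify: L = λW = 15.0×0.135135 = 2.0270 ✔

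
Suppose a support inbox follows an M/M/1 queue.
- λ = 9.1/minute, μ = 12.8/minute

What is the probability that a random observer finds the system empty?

ρ = λ/μ = 9.1/12.8 = 0.7109
P(0) = 1 - ρ = 1 - 0.7109 = 0.2891
The server is idle 28.91% of the time.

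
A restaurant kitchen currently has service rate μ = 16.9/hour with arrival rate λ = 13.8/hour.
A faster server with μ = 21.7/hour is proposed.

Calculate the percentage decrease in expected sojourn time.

System 1: ρ₁ = 13.8/16.9 = 0.8166, W₁ = 1/(16.9-13.8) = 0.3226
System 2: ρ₂ = 13.8/21.7 = 0.6359, W₂ = 1/(21.7-13.8) = 0.1266
Improvement: (W₁-W₂)/W₁ = (0.3226-0.1266)/0.3226 = 60.76%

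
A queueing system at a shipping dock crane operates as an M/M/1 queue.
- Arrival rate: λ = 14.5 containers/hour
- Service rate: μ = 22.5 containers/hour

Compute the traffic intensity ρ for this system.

Server utilization: ρ = λ/μ
ρ = 14.5/22.5 = 0.6444
The server is busy 64.44% of the time.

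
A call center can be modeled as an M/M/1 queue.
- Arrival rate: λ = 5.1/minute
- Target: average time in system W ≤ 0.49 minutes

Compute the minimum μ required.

For M/M/1: W = 1/(μ-λ)
Need W ≤ 0.49, so 1/(μ-λ) ≤ 0.49
μ - λ ≥ 1/0.49 = 2.0408
μ ≥ 5.1 + 2.0408 = 7.1408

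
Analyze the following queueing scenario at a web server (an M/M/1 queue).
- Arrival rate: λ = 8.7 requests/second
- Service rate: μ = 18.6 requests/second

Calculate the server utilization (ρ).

Server utilization: ρ = λ/μ
ρ = 8.7/18.6 = 0.4677
The server is busy 46.77% of the time.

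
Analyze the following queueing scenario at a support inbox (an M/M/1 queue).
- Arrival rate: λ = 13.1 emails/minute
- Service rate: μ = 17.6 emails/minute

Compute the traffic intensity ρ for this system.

Server utilization: ρ = λ/μ
ρ = 13.1/17.6 = 0.7443
The server is busy 74.43% of the time.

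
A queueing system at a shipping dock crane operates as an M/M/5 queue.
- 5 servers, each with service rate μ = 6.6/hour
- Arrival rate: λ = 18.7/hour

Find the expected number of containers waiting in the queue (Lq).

Traffic intensity: ρ = λ/(cμ) = 18.7/(5×6.6) = 0.5667
Since ρ = 0.5667 < 1, system is stable.
Offered load a = λ/μ = cρ = 18.7/6.6 = 2.8333
P₀ = [ Σₙ₌₀^4 aⁿ/n! + a^5/(5!(1-ρ)) ]⁻¹
Σ = a^0/0! + a^1/1! + a^2/2! + a^3/3! + a^4/4! = 1.0000 + 2.8333 + 4.0139 + 3.7909 + 2.6852 = 14.3233
a^5/(5!(1-ρ)) = 182.5948/(120 × 0.433333) = 3.5114
P₀ = 1/(14.3233 + 3.5114) = 0.05607
Lq = P₀·a^5·ρ / (5!(1-ρ)²) = 0.05607 × 182.5948 × 0.5667 / (120 × 0.1878) = 0.2575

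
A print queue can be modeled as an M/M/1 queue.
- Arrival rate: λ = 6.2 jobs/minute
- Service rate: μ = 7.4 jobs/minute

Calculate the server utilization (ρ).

Server utilization: ρ = λ/μ
ρ = 6.2/7.4 = 0.8378
The server is busy 83.78% of the time.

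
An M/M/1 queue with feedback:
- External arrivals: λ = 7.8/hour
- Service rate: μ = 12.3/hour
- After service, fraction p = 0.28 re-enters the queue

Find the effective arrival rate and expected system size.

Effective arrival rate: λ_eff = λ/(1-p) = 7.8/(1-0.28) = 7.8/0.72 = 10.8333
ρ = λ_eff/μ = 10.8333/12.3 = 0.88076
L = ρ/(1-ρ) = 0.88076/(1-0.88076) = 7.3864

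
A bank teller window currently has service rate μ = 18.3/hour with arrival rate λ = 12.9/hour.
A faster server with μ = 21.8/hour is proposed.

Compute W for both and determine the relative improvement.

System 1: ρ₁ = 12.9/18.3 = 0.7049, W₁ = 1/(18.3-12.9) = 0.18519
System 2: ρ₂ = 12.9/21.8 = 0.5917, W₂ = 1/(21.8-12.9) = 0.11236
Improvement: (W₁-W₂)/W₁ = (0.18519-0.11236)/0.18519 = 39.33%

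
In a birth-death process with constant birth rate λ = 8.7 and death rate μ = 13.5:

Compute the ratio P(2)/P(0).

For constant rates: P(n)/P(0) = (λ/μ)^n
P(2)/P(0) = (8.7/13.5)^2 = 0.6444^2 = 0.4153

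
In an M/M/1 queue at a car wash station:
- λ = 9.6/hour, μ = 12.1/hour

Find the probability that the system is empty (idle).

ρ = λ/μ = 9.6/12.1 = 0.7934
P(0) = 1 - ρ = 1 - 0.7934 = 0.2066
The server is idle 20.66% of the time.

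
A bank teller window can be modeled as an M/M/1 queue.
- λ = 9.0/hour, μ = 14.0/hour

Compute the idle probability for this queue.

ρ = λ/μ = 9.0/14.0 = 0.6429
P(0) = 1 - ρ = 1 - 0.6429 = 0.3571
The server is idle 35.71% of the time.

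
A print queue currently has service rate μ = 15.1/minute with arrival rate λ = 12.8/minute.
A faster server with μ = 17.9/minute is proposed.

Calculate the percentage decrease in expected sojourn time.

System 1: ρ₁ = 12.8/15.1 = 0.8477, W₁ = 1/(15.1-12.8) = 0.4348
System 2: ρ₂ = 12.8/17.9 = 0.7151, W₂ = 1/(17.9-12.8) = 0.1961
Improvement: (W₁-W₂)/W₁ = (0.4348-0.1961)/0.4348 = 54.90%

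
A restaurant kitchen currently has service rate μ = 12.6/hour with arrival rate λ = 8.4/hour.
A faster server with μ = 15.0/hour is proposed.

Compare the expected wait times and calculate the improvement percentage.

System 1: ρ₁ = 8.4/12.6 = 0.6667, W₁ = 1/(12.6-8.4) = 0.23810
System 2: ρ₂ = 8.4/15.0 = 0.5600, W₂ = 1/(15.0-8.4) = 0.15152
Improvement: (W₁-W₂)/W₁ = (0.23810-0.15152)/0.23810 = 36.36%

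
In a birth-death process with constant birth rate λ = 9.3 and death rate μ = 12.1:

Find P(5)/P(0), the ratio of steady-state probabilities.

For constant rates: P(n)/P(0) = (λ/μ)^n
P(5)/P(0) = (9.3/12.1)^5 = 0.7686^5 = 0.2682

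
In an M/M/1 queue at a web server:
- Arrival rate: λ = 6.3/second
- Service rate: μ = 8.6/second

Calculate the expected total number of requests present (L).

ρ = λ/μ = 6.3/8.6 = 0.7326
For M/M/1: L = λ/(μ-λ)
L = 6.3/(8.6-6.3) = 6.3/2.30
L = 2.7391 requests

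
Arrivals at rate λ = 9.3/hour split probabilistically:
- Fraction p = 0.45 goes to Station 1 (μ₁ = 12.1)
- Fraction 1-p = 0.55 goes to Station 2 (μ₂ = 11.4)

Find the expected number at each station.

Effective rates: λ₁ = 9.3×0.45 = 4.185, λ₂ = 9.3×0.55 = 5.115
Station 1: ρ₁ = 4.185/12.1 = 0.34587, L₁ = ρ₁/(1-ρ₁) = 0.34587/(1-0.34587) = 0.5287
Station 2: ρ₂ = 5.115/11.4 = 0.44868, L₂ = ρ₂/(1-ρ₂) = 0.44868/(1-0.44868) = 0.8138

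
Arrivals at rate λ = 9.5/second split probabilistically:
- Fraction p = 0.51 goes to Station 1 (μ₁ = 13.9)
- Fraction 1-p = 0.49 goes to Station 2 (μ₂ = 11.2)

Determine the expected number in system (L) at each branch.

Effective rates: λ₁ = 9.5×0.51 = 4.845, λ₂ = 9.5×0.49 = 4.655
Station 1: ρ₁ = 4.845/13.9 = 0.34856, L₁ = ρ₁/(1-ρ₁) = 0.34856/(1-0.34856) = 0.5351
Station 2: ρ₂ = 4.655/11.2 = 0.4156, L₂ = ρ₂/(1-ρ₂) = 0.4156/(1-0.4156) = 0.7112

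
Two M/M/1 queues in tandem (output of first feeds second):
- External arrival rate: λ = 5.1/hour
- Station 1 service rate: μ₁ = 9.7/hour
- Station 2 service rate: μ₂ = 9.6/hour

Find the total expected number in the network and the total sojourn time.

By Jackson's theorem, each station behaves as independent M/M/1.
Station 1: ρ₁ = 5.1/9.7 = 0.5258, L₁ = ρ₁/(1-ρ₁) = λ/(μ₁-λ) = 5.1/4.60 = 1.1087
Station 2: ρ₂ = 5.1/9.6 = 0.5312, L₂ = ρ₂/(1-ρ₂) = λ/(μ₂-λ) = 5.1/4.50 = 1.1333
Total: L = L₁ + L₂ = 1.1087 + 1.1333 = 2.2420
W = L/λ = 2.2420/5.1 = 0.4396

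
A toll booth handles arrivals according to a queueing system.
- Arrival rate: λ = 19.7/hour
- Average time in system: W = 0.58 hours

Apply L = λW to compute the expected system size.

Little's Law: L = λW
L = 19.7 × 0.58 = 11.4260 vehicles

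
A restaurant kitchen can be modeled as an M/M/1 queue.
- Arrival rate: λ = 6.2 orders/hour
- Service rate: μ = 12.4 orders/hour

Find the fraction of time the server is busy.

Server utilization: ρ = λ/μ
ρ = 6.2/12.4 = 0.5000
The server is busy 50.00% of the time.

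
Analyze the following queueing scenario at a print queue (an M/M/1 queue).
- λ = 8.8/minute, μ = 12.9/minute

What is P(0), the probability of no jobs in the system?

ρ = λ/μ = 8.8/12.9 = 0.6822
P(0) = 1 - ρ = 1 - 0.6822 = 0.3178
The server is idle 31.78% of the time.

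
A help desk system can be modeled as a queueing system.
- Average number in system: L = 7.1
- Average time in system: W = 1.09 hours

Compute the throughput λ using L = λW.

Little's Law: L = λW, so λ = L/W
λ = 7.1/1.09 = 6.5138 tickets/hour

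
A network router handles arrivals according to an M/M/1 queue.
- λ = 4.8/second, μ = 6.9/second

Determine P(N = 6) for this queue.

ρ = λ/μ = 4.8/6.9 = 0.69565
P(n) = (1-ρ)ρⁿ
P(6) = (1-0.69565) × 0.69565^6
P(6) = 0.3044 × 0.1133
P(6) = 0.03449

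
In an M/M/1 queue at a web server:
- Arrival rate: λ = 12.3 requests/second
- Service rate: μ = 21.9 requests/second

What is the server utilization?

Server utilization: ρ = λ/μ
ρ = 12.3/21.9 = 0.5616
The server is busy 56.16% of the time.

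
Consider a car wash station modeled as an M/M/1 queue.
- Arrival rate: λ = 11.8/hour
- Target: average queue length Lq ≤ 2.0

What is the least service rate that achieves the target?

For M/M/1: Lq = λ²/(μ(μ-λ))
Need Lq ≤ 2.0, i.e. μ(μ-λ) ≥ λ²/2.0
μ² - 11.8μ - 139.24/2.0 ≥ 0  →  μ² - 11.8μ - 69.6200 ≥ 0
Quadratic formula (positive root): μ = [λ + √(λ² + 4×69.6200)]/2
Discriminant: 139.24 + 4×69.6200 = 417.7200, √417.7200 = 20.4382
μ ≥ (11.8 + 20.4382)/2 = 16.1191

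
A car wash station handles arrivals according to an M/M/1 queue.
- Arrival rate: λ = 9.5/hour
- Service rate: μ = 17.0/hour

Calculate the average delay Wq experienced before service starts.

First, compute utilization: ρ = λ/μ = 9.5/17.0 = 0.5588
For M/M/1: Wq = λ/(μ(μ-λ))
Wq = 9.5/(17.0 × (17.0-9.5))
Wq = 9.5/(17.0 × 7.50)
Wq = 0.07451 hours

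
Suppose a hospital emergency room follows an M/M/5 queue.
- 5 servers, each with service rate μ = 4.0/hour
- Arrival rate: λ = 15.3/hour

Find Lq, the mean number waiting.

Traffic intensity: ρ = λ/(cμ) = 15.3/(5×4.0) = 0.7650
Since ρ = 0.7650 < 1, system is stable.
Offered load a = λ/μ = cρ = 15.3/4.0 = 3.8250
P₀ = [ Σₙ₌₀^4 aⁿ/n! + a^5/(5!(1-ρ)) ]⁻¹
Σ = a^0/0! + a^1/1! + a^2/2! + a^3/3! + a^4/4! = 1.0000 + 3.8250 + 7.3153 + 9.3270 + 8.9190 = 30.3863
a^5/(5!(1-ρ)) = 818.7611/(120 × 0.2350) = 29.0341
P₀ = 1/(30.3863 + 29.0341) = 0.01683
Lq = P₀·a^5·ρ / (5!(1-ρ)²) = 0.016829 × 818.7611 × 0.76500 / (120 × 0.055225) = 1.5906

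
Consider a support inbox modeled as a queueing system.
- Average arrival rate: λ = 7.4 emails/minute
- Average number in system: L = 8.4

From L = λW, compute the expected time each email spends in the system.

Little's Law: L = λW, so W = L/λ
W = 8.4/7.4 = 1.1351 minutes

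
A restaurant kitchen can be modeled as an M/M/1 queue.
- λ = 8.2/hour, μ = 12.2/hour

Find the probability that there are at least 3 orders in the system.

ρ = λ/μ = 8.2/12.2 = 0.6721
P(N ≥ n) = ρⁿ
P(N ≥ 3) = 0.6721^3
P(N ≥ 3) = 0.3036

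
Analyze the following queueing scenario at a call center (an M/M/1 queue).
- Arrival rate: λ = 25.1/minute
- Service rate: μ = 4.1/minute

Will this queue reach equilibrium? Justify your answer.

Stability requires ρ = λ/(cμ) < 1
ρ = 25.1/(1 × 4.1) = 25.1/4.10 = 6.1220
Since 6.1220 ≥ 1, the system is UNSTABLE.
Queue grows without bound. Need μ > λ = 25.1.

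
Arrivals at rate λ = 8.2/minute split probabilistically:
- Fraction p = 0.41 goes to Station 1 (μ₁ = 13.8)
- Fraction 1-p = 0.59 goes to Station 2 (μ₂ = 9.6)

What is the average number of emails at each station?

Effective rates: λ₁ = 8.2×0.41 = 3.362, λ₂ = 8.2×0.59 = 4.838
Station 1: ρ₁ = 3.362/13.8 = 0.2436, L₁ = ρ₁/(1-ρ₁) = 0.2436/(1-0.2436) = 0.3221
Station 2: ρ₂ = 4.838/9.6 = 0.50396, L₂ = ρ₂/(1-ρ₂) = 0.50396/(1-0.50396) = 1.0160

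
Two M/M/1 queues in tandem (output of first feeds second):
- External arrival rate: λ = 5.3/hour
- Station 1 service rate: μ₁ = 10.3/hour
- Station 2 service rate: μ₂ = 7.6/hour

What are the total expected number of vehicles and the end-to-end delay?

By Jackson's theorem, each station behaves as independent M/M/1.
Station 1: ρ₁ = 5.3/10.3 = 0.5146, L₁ = ρ₁/(1-ρ₁) = λ/(μ₁-λ) = 5.3/5.00 = 1.0600
Station 2: ρ₂ = 5.3/7.6 = 0.6974, L₂ = ρ₂/(1-ρ₂) = λ/(μ₂-λ) = 5.3/2.30 = 2.3043
Total: L = L₁ + L₂ = 1.0600 + 2.3043 = 3.3643
W = L/λ = 3.3643/5.3 = 0.6348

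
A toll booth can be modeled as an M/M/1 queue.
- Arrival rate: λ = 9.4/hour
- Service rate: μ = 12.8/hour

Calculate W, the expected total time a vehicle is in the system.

First, compute utilization: ρ = λ/μ = 9.4/12.8 = 0.7344
For M/M/1: W = 1/(μ-λ)
W = 1/(12.8-9.4) = 1/3.40
W = 0.2941 hours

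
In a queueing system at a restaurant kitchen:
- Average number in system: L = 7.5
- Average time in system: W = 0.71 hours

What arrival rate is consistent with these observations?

Little's Law: L = λW, so λ = L/W
λ = 7.5/0.71 = 10.5634 orders/hour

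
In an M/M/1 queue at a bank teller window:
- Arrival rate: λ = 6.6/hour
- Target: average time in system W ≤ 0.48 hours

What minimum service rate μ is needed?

For M/M/1: W = 1/(μ-λ)
Need W ≤ 0.48, so 1/(μ-λ) ≤ 0.48
μ - λ ≥ 1/0.48 = 2.0833
μ ≥ 6.6 + 2.0833 = 8.6833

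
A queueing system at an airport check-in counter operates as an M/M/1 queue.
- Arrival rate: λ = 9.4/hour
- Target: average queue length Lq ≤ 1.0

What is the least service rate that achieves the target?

For M/M/1: Lq = λ²/(μ(μ-λ))
Need Lq ≤ 1.0, i.e. μ(μ-λ) ≥ λ²/1.0
μ² - 9.4μ - 88.36/1.0 ≥ 0  →  μ² - 9.4μ - 88.3600 ≥ 0
Quadratic formula (positive root): μ = [λ + √(λ² + 4×88.3600)]/2
Discriminant: 88.36 + 4×88.3600 = 441.8000, √441.8000 = 21.0190
μ ≥ (9.4 + 21.0190)/2 = 15.2095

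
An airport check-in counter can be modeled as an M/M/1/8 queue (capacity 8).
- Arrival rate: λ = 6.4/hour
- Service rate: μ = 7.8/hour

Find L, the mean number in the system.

ρ = λ/μ = 6.4/7.8 = 0.820513
P₀ = (1-ρ)/(1-ρ^(K+1)) = (1-0.820513)/(1-0.820513^9) = 0.1795/0.8314 = 0.2159
P_K = P₀×ρ^K = 0.2159 × 0.820513^8 = 0.2159 × 0.2054 = 0.04435
L = ρ[1 - (K+1)ρ^K + Kρ^(K+1)] / [(1-ρ)(1-ρ^(K+1))]
L = 0.820513 × (1 - 9×0.205439 + 8×0.168566) / ((1 - 0.820513) × (1 - 0.168566)) = 2.7468 passengers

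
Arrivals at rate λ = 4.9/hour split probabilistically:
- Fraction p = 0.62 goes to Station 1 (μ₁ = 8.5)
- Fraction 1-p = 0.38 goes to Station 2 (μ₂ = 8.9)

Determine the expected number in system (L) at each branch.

Effective rates: λ₁ = 4.9×0.62 = 3.038, λ₂ = 4.9×0.38 = 1.862
Station 1: ρ₁ = 3.038/8.5 = 0.3574, L₁ = ρ₁/(1-ρ₁) = 0.3574/(1-0.3574) = 0.5562
Station 2: ρ₂ = 1.862/8.9 = 0.20921, L₂ = ρ₂/(1-ρ₂) = 0.20921/(1-0.20921) = 0.2646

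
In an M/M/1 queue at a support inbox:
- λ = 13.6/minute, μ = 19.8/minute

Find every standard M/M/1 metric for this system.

Step 1: ρ = λ/μ = 13.6/19.8 = 0.6869
Step 2: L = λ/(μ-λ) = 13.6/6.20 = 2.1935
Step 3: Lq = λ²/(μ(μ-λ)) = 184.96/(19.8×6.20) = 1.5067
Step 4: W = 1/(μ-λ) = 1/6.20 = 0.16129
Step 5: Wq = λ/(μ(μ-λ)) = 13.6/(19.8×6.20) = 0.1108
Step 6: P(0) = 1-ρ = 0.3131
Verify: L = λW = 13.6×0.16129 = 2.1935 ✔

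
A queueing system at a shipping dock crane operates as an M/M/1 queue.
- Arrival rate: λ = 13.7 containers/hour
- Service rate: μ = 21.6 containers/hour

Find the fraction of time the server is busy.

Server utilization: ρ = λ/μ
ρ = 13.7/21.6 = 0.6343
The server is busy 63.43% of the time.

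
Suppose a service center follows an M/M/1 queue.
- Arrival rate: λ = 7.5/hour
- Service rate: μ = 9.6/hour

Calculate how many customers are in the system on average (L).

ρ = λ/μ = 7.5/9.6 = 0.7812
For M/M/1: L = λ/(μ-λ)
L = 7.5/(9.6-7.5) = 7.5/2.10
L = 3.5714 customers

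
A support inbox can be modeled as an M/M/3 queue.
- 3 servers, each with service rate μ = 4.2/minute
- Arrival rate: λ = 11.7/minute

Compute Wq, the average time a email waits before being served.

Traffic intensity: ρ = λ/(cμ) = 11.7/(3×4.2) = 0.9286
Since ρ = 0.9286 < 1, system is stable.
Offered load a = λ/μ = cρ = 11.7/4.2 = 2.7857
P₀ = [ Σₙ₌₀^2 aⁿ/n! + a^3/(3!(1-ρ)) ]⁻¹
Σ = a^0/0! + a^1/1! + a^2/2! = 1.0000 + 2.7857 + 3.8801 = 7.6658
a^3/(3!(1-ρ)) = 21.6177/(6 × 0.0714286) = 50.4413
P₀ = 1/(7.6658 + 50.4413) = 0.01721
Lq = P₀·a^3·ρ / (3!(1-ρ)²) = 0.0172096 × 21.6177 × 0.928571 / (6 × 0.00510204) = 11.2850
Wq = Lq/λ = 11.2850/11.7 = 0.9645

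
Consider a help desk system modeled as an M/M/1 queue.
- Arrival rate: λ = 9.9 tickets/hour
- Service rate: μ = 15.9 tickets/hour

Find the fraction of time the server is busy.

Server utilization: ρ = λ/μ
ρ = 9.9/15.9 = 0.6226
The server is busy 62.26% of the time.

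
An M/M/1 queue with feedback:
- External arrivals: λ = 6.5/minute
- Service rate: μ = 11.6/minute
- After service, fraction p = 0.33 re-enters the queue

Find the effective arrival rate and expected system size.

Effective arrival rate: λ_eff = λ/(1-p) = 6.5/(1-0.33) = 6.5/0.67 = 9.7015
ρ = λ_eff/μ = 9.7015/11.6 = 0.836336
L = ρ/(1-ρ) = 0.836336/(1-0.836336) = 5.1101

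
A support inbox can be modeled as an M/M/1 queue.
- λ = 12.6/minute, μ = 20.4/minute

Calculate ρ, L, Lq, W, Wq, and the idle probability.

Step 1: ρ = λ/μ = 12.6/20.4 = 0.6176
Step 2: L = λ/(μ-λ) = 12.6/7.80 = 1.6154
Step 3: Lq = λ²/(μ(μ-λ)) = 158.76/(20.4×7.80) = 0.9977
Step 4: W = 1/(μ-λ) = 1/7.80 = 0.12821
Step 5: Wq = λ/(μ(μ-λ)) = 12.6/(20.4×7.80) = 0.07919
Step 6: P(0) = 1-ρ = 0.3824
Verify: L = λW = 12.6×0.12821 = 1.6154 ✔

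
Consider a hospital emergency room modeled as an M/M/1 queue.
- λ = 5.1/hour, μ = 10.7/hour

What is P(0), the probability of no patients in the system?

ρ = λ/μ = 5.1/10.7 = 0.4766
P(0) = 1 - ρ = 1 - 0.4766 = 0.5234
The server is idle 52.34% of the time.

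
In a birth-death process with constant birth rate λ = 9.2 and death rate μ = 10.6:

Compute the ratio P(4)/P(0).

For constant rates: P(n)/P(0) = (λ/μ)^n
P(4)/P(0) = (9.2/10.6)^4 = 0.867925^4 = 0.5675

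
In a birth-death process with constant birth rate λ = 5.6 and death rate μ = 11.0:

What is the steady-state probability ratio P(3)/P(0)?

For constant rates: P(n)/P(0) = (λ/μ)^n
P(3)/P(0) = (5.6/11.0)^3 = 0.5091^3 = 0.1319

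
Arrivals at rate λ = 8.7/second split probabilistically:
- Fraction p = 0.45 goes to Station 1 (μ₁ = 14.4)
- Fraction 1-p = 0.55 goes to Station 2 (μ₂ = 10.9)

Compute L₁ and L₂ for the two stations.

Effective rates: λ₁ = 8.7×0.45 = 3.915, λ₂ = 8.7×0.55 = 4.785
Station 1: ρ₁ = 3.915/14.4 = 0.2719, L₁ = ρ₁/(1-ρ₁) = 0.2719/(1-0.2719) = 0.3734
Station 2: ρ₂ = 4.785/10.9 = 0.4390, L₂ = ρ₂/(1-ρ₂) = 0.4390/(1-0.4390) = 0.7825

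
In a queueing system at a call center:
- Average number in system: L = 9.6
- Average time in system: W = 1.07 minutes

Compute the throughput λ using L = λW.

Little's Law: L = λW, so λ = L/W
λ = 9.6/1.07 = 8.9720 calls/minute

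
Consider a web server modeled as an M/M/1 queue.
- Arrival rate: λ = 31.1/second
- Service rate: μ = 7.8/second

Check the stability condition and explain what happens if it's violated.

Stability requires ρ = λ/(cμ) < 1
ρ = 31.1/(1 × 7.8) = 31.1/7.80 = 3.9872
Since 3.9872 ≥ 1, the system is UNSTABLE.
Queue grows without bound. Need μ > λ = 31.1.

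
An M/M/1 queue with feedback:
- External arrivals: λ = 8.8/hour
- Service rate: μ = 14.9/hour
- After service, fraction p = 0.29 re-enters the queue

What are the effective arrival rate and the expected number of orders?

Effective arrival rate: λ_eff = λ/(1-p) = 8.8/(1-0.29) = 8.8/0.71 = 12.39437
ρ = λ_eff/μ = 12.39437/14.9 = 0.831837
L = ρ/(1-ρ) = 0.831837/(1-0.831837) = 4.9466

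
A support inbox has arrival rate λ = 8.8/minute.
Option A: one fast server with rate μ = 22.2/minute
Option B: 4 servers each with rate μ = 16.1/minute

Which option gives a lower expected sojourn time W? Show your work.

Option A: single server μ = 22.2 (M/M/1)
  ρ_A = 8.8/22.2 = 0.3964
  W_A = 1/(μ-λ) = 1/(22.2-8.8) = 1/13.40 = 0.07463

Option B: 4 servers μ = 16.1 (M/M/4)
  ρ_B = λ/(cμ) = 8.8/(4×16.1) = 0.1366
  Offered load a = λ/μ = cρ = 8.8/16.1 = 0.5466
  P₀ = [ Σₙ₌₀^3 aⁿ/n! + a^4/(4!(1-ρ)) ]⁻¹
  Σ = a^0/0! + a^1/1! + a^2/2! + a^3/3! = 1.0000 + 0.5466 + 0.1494 + 0.02722 = 1.7232
  a^4/(4!(1-ρ)) = 0.089254/(24 × 0.86335) = 0.004308
  P₀ = 1/(1.7232 + 0.004308) = 0.5789
  Lq = P₀·a^4·ρ / (4!(1-ρ)²) = 0.57888 × 0.089254 × 0.13665 / (24 × 0.74538) = 0.0003947
  Wq_B = Lq/λ = 0.000394658/8.8 = 0.000044847
  W_B = Wq_B + 1/μ = 0.000044847 + 0.062112 = 0.06216

Since W_B = 0.06216 < W_A = 0.07463, Option B (multiple servers) has the shorter time in system.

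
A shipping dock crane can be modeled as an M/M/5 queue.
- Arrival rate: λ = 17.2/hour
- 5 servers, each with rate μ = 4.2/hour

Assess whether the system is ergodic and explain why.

Stability requires ρ = λ/(cμ) < 1
ρ = 17.2/(5 × 4.2) = 17.2/21.00 = 0.8190
Since 0.8190 < 1, the system is STABLE.
The servers are busy 81.90% of the time.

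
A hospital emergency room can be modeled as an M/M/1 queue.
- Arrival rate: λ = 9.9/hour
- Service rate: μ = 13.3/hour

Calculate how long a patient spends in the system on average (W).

First, compute utilization: ρ = λ/μ = 9.9/13.3 = 0.7444
For M/M/1: W = 1/(μ-λ)
W = 1/(13.3-9.9) = 1/3.40
W = 0.2941 hours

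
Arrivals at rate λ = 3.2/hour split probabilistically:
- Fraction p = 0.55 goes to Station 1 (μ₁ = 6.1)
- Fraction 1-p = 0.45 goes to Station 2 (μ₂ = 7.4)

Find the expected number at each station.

Effective rates: λ₁ = 3.2×0.55 = 1.76, λ₂ = 3.2×0.45 = 1.44
Station 1: ρ₁ = 1.76/6.1 = 0.2885, L₁ = ρ₁/(1-ρ₁) = 0.2885/(1-0.2885) = 0.4055
Station 2: ρ₂ = 1.44/7.4 = 0.1946, L₂ = ρ₂/(1-ρ₂) = 0.1946/(1-0.1946) = 0.2416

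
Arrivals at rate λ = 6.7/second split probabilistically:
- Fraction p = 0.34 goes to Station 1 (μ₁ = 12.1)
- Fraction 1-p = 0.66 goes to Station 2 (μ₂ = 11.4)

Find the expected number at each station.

Effective rates: λ₁ = 6.7×0.34 = 2.278, λ₂ = 6.7×0.66 = 4.422
Station 1: ρ₁ = 2.278/12.1 = 0.18826, L₁ = ρ₁/(1-ρ₁) = 0.18826/(1-0.18826) = 0.2319
Station 2: ρ₂ = 4.422/11.4 = 0.3879, L₂ = ρ₂/(1-ρ₂) = 0.3879/(1-0.3879) = 0.6337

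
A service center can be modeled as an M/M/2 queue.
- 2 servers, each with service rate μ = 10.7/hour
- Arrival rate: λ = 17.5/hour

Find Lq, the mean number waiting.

Traffic intensity: ρ = λ/(cμ) = 17.5/(2×10.7) = 0.8178
Since ρ = 0.8178 < 1, system is stable.
Offered load a = λ/μ = cρ = 17.5/10.7 = 1.6355
P₀ = [ Σₙ₌₀^1 aⁿ/n! + a^2/(2!(1-ρ)) ]⁻¹
Σ = a^0/0! + a^1/1! = 1.0000 + 1.6355 = 2.6355
a^2/(2!(1-ρ)) = 2.674906/(2 × 0.1822430) = 7.3388
P₀ = 1/(2.6355 + 7.3388) = 0.1003
Lq = P₀·a^2·ρ / (2!(1-ρ)²) = 0.100257 × 2.67491 × 0.817757 / (2 × 0.0332125) = 3.3015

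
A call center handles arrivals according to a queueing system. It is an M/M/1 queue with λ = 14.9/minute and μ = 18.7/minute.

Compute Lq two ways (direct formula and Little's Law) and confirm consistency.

Method 1 (direct): Lq = λ²/(μ(μ-λ)) = 222.01/(18.7 × 3.80) = 3.1243

Method 2 (Little's Law):
W = 1/(μ-λ) = 1/3.80 = 0.263158
Wq = W - 1/μ = 0.263158 - 0.0534759 = 0.209682
Lq = λWq = 14.9 × 0.209682 = 3.1243 ✔ (matches Method 1)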